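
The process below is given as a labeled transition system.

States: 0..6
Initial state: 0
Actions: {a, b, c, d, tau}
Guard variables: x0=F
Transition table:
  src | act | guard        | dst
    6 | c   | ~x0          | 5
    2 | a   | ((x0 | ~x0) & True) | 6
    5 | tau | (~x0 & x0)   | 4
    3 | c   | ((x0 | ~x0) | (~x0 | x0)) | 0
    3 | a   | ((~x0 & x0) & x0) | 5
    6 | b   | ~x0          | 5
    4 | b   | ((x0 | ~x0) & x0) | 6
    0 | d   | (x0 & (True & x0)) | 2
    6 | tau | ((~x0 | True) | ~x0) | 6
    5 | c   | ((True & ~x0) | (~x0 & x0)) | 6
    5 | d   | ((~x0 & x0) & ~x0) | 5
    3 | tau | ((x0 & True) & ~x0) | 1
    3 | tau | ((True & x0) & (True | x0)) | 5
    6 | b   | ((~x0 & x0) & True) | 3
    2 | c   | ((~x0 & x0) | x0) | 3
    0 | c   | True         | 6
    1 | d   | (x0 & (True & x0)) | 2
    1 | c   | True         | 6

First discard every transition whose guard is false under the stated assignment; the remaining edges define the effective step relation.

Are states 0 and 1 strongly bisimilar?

Answer: BISIMILAR

Trace:
Compute ~ classes (split until stable):
  π0 = {{0,1,2,3,4,5,6}}
  π1 = {{0,1,3,5},{2},{4},{6}}
  π2 = {{0,1,5},{2},{3},{4},{6}}
stable after 3 split(s): 5 block(s)
0∈{0,1,5}, 1∈{0,1,5}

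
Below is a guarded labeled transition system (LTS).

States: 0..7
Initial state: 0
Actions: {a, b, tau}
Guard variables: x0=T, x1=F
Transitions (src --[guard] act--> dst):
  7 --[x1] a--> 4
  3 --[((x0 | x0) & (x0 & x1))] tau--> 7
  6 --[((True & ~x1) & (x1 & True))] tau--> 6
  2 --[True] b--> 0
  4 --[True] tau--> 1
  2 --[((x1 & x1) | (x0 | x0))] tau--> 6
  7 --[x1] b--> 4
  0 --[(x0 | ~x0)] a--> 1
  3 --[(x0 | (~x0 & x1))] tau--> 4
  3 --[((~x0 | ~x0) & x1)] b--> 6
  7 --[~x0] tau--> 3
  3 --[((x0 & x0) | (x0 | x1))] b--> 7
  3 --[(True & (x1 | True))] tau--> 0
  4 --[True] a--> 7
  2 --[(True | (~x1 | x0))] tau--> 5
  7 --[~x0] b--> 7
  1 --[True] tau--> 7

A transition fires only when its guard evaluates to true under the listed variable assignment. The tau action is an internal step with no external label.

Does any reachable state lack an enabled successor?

Answer: DEADLOCK at state 7

Analysis:
Reach set: {0,1,7}
  0: a→1  [deg 1]
  1: tau→7  [deg 1]
  7: ∅  [STUCK]
trace reaching 7: a·tau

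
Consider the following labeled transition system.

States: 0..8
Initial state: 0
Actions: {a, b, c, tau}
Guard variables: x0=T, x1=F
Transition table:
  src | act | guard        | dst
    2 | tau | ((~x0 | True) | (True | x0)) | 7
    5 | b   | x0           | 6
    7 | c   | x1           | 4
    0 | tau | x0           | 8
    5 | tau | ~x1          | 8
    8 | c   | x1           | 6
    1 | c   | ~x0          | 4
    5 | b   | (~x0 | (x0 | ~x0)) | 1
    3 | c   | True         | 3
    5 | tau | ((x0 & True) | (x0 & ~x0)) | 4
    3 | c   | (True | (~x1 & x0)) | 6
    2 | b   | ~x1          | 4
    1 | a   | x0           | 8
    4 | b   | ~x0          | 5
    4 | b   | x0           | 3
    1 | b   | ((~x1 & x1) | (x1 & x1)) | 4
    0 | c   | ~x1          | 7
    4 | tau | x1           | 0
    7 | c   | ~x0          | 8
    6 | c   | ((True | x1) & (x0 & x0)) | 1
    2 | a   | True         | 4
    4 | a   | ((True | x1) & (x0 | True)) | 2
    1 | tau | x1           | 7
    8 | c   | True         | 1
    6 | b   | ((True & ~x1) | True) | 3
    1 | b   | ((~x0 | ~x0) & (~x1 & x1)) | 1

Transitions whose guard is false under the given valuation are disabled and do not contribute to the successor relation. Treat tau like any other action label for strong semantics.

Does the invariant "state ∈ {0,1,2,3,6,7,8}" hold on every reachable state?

Inv-set: {0,1,2,3,6,7,8}
Reach set: {0,1,7,8}
  0: safe
  1: safe
  7: safe
  8: safe

Answer: INVARIANT HOLDS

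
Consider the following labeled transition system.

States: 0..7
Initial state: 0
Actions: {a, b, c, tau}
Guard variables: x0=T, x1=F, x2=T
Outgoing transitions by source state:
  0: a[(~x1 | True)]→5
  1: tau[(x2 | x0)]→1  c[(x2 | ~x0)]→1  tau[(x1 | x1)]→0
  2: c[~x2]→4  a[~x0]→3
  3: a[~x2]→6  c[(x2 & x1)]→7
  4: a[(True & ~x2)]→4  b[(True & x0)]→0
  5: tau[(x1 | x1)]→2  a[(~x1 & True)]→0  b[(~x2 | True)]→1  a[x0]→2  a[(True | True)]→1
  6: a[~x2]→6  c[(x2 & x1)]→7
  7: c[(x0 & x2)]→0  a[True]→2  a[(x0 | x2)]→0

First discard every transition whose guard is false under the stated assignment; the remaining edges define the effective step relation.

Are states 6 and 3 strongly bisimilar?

Refine partition for ~:
  P[0] = {{0,1,2,3,4,5,6,7}}
  P[1] = {{0},{1},{2,3,6},{4},{5},{7}}
stable after 2 split(s): 6 block(s)
6∈{2,3,6}, 3∈{2,3,6}

Answer: BISIMILAR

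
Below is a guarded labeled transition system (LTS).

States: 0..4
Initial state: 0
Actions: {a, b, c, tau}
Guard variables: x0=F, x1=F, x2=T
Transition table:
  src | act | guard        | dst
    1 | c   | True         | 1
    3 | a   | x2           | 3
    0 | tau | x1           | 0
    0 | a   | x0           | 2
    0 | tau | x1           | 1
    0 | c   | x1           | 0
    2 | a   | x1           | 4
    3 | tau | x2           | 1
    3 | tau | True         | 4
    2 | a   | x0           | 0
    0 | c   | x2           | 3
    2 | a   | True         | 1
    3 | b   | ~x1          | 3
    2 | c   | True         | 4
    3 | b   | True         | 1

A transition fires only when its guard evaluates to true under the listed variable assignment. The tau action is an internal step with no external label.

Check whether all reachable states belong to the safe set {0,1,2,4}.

Allowed set {0,1,2,4}
Reachable = {0,1,3,4}
  0: ✓
  1: ✓
  3: outside
  4: ✓
witness against invariant: c → 3

Answer: INVARIANT VIOLATED at state 3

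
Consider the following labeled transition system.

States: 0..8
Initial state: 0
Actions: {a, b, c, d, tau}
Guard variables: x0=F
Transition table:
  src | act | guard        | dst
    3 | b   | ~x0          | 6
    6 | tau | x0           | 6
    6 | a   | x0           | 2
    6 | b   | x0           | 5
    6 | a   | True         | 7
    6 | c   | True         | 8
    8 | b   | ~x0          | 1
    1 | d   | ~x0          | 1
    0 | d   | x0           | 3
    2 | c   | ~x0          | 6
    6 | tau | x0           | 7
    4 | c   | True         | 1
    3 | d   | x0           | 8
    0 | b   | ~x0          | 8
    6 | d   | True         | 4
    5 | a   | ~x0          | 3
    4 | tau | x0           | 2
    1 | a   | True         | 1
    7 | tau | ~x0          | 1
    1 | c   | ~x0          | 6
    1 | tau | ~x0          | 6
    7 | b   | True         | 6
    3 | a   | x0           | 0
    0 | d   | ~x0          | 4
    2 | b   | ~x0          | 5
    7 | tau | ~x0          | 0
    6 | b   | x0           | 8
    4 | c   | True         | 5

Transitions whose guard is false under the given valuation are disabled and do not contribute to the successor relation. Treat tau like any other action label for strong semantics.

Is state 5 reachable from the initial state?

19 transition(s) survive guard evaluation.
Layer 0: {0}
Layer 1: {4,8}  now seen {0,4,8}
Layer 2: {1,5}  now seen {0,1,4,5,8}
Layer 3: {3,6}  now seen {0,1,3,4,5,6,8}
Layer 4: {7}  now seen {0,1,3,4,5,6,7,8}
Reach set: {0,1,3,4,5,6,7,8}
witness 5: d·c

Answer: REACHABLE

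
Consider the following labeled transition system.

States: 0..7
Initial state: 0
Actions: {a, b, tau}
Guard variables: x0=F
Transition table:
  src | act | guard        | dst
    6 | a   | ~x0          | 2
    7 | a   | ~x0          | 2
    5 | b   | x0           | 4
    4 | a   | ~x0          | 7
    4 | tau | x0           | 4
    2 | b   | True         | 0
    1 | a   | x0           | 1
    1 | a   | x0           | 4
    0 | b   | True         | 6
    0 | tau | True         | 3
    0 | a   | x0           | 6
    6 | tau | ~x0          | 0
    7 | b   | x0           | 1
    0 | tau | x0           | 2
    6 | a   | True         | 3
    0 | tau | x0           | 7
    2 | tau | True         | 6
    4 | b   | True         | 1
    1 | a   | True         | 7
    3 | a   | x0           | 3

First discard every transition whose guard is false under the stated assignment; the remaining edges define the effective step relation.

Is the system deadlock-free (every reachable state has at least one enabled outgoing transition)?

Answer: DEADLOCK at state 3

Trace:
Reachable = {0,2,3,6}
  0: b→6  tau→3  [deg 2]
  2: b→0  tau→6  [deg 2]
  3: ∅  [no exit]
  6: a→2  a→3  tau→0  [deg 3]
Path to 3: tau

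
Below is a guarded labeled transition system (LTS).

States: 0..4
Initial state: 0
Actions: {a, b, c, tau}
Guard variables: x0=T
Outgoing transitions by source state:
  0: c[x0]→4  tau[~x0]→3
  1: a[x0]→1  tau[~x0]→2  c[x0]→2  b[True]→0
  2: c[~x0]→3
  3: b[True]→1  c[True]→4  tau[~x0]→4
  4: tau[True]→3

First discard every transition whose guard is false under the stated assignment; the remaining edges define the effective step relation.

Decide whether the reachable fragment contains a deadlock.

Reach set: {0,1,2,3,4}
  0: c→4  [1 out]
  1: a→1  b→0  c→2  [3 out]
  2: ∅  [no exit]
  3: b→1  c→4  [2 out]
  4: tau→3  [1 out]
Path to 2: c·tau·b·c

Answer: DEADLOCK at state 2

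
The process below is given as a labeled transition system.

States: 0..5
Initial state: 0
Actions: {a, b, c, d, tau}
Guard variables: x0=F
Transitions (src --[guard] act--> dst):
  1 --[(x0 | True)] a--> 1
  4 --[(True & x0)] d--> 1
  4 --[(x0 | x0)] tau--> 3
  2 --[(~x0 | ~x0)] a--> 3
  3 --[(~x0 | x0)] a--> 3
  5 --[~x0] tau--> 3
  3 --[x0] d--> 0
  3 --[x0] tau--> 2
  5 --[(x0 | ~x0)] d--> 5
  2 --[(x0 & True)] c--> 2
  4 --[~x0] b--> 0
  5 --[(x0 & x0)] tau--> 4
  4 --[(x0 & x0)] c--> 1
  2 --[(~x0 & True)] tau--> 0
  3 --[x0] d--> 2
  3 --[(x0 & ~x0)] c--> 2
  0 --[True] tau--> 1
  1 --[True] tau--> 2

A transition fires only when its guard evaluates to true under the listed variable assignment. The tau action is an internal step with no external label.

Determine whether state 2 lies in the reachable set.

9 transition(s) survive guard evaluation.
L0 = {0}
L1 = {1}  now seen {0,1}
L2 = {2}  now seen {0,1,2}
L3 = {3}  now seen {0,1,2,3}
R = {0,1,2,3}
witness 2: tau·tau

Answer: REACHABLE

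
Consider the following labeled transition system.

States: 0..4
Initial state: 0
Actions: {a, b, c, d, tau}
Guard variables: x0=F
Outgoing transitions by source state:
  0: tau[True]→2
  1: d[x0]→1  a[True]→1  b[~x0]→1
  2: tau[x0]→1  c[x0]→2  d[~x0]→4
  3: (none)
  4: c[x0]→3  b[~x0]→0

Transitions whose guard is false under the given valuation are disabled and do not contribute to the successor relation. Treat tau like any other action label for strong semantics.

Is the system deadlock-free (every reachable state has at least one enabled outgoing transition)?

R = {0,2,4}
  0: tau→2  [1 exit(s)]
  2: d→4  [1 exit(s)]
  4: b→0  [1 exit(s)]

Answer: DEADLOCK-FREE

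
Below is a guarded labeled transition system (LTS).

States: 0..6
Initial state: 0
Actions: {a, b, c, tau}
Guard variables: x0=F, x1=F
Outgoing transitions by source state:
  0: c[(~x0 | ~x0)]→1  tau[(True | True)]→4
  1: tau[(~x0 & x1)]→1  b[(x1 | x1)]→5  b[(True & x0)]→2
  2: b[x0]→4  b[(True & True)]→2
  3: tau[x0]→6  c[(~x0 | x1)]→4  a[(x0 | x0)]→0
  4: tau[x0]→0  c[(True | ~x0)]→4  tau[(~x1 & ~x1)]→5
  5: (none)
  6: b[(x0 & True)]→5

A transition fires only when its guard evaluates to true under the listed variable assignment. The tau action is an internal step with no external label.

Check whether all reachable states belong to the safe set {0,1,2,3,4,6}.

Inv-set: {0,1,2,3,4,6}
Reach set: {0,1,4,5}
  0: ✓
  1: ✓
  4: ✓
  5: VIOLATES
reach 5 via tau·tau — violates

Answer: INVARIANT VIOLATED at state 5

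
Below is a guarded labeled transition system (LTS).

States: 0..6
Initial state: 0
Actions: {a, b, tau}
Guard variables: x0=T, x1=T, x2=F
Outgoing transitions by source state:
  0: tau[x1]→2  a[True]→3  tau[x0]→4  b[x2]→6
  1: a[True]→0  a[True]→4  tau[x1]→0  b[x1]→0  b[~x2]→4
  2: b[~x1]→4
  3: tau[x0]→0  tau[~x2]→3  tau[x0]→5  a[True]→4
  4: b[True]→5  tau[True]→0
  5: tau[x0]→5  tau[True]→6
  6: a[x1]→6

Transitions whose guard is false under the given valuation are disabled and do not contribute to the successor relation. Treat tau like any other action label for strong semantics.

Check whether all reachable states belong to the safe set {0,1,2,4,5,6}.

Answer: INVARIANT VIOLATED at state 3

Analysis:
Allowed set {0,1,2,4,5,6}
Reach set: {0,2,3,4,5,6}
  0: safe
  2: safe
  3: outside
  4: safe
  5: safe
  6: safe
witness against invariant: a → 3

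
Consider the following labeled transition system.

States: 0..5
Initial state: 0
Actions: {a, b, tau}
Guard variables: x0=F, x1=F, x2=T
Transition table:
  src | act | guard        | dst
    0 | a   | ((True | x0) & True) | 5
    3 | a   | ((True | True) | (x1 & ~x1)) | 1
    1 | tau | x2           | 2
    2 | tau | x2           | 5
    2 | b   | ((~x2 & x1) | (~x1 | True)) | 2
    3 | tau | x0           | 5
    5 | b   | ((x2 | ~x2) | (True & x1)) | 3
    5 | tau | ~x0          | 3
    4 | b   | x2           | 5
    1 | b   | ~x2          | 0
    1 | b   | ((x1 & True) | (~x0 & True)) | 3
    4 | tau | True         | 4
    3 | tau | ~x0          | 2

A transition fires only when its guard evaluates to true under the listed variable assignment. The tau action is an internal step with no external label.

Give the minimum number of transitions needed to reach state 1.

Layered search for 1:
  L0 = {0}
  L1 = {5}
  L2 = {3}
  L3 = {1,2}
1 enters at depth 3; path a·b·a

Answer: 3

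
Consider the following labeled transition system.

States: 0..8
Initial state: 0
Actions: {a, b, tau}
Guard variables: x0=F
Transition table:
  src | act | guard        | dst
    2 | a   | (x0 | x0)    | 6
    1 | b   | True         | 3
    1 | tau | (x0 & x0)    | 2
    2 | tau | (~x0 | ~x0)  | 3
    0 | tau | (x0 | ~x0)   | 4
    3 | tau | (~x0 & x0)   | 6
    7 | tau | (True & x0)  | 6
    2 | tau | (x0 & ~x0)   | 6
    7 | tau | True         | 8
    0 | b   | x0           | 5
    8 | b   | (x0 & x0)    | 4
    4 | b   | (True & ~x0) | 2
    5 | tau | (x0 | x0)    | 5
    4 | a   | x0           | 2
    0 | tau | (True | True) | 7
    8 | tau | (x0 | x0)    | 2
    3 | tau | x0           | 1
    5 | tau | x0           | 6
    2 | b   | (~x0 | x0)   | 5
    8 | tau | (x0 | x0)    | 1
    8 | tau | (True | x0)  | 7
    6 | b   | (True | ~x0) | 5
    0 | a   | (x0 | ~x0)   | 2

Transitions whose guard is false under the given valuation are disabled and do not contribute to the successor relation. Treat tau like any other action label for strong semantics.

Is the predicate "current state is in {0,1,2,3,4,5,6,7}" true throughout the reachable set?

Answer: INVARIANT VIOLATED at state 8

Analysis:
Safe = {0,1,2,3,4,5,6,7}
Reach set: {0,2,3,4,5,7,8}
  0: ok
  2: ok
  3: ok
  4: ok
  5: ok
  7: ok
  8: ✗ unsafe
reach 8 via tau·tau — violates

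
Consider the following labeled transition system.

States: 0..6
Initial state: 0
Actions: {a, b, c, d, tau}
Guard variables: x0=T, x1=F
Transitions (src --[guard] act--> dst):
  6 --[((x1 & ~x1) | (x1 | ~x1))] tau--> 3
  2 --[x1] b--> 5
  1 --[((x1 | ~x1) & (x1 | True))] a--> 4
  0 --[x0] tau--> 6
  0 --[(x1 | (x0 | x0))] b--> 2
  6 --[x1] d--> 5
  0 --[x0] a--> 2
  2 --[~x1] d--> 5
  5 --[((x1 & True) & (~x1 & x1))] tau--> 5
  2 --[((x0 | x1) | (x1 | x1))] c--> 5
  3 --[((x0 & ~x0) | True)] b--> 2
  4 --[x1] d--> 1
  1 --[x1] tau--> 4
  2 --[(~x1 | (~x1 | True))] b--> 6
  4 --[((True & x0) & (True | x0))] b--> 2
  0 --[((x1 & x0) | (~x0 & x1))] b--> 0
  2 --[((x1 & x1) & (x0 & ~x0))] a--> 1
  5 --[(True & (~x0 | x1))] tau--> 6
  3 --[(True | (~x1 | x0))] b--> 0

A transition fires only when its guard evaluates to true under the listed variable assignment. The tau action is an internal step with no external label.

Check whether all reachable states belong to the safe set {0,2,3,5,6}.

Answer: INVARIANT HOLDS

Trace:
Inv-set: {0,2,3,5,6}
Reach set: {0,2,3,5,6}
  0: ✓
  2: ✓
  3: ✓
  5: ✓
  6: ✓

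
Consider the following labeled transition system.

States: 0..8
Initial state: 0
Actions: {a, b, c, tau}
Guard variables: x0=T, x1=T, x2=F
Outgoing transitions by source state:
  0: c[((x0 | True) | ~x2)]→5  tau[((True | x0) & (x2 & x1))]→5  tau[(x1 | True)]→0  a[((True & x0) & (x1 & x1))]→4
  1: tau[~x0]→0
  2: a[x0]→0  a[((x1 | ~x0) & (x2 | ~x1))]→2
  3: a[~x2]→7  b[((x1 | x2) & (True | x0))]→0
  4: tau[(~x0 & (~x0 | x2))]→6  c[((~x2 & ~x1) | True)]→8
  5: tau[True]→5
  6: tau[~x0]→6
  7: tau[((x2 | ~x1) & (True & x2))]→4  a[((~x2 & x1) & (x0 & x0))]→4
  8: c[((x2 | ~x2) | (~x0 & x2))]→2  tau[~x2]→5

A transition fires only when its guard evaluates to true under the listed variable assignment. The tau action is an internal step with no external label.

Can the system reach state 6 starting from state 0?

Answer: UNREACHABLE

Analysis:
Guard filter leaves 11 enabled edge(s).
Layer 0: {0}
Layer 1: {4,5}  now seen {0,4,5}
Layer 2: {8}  now seen {0,4,5,8}
Layer 3: {2}  now seen {0,2,4,5,8}
R = {0,2,4,5,8}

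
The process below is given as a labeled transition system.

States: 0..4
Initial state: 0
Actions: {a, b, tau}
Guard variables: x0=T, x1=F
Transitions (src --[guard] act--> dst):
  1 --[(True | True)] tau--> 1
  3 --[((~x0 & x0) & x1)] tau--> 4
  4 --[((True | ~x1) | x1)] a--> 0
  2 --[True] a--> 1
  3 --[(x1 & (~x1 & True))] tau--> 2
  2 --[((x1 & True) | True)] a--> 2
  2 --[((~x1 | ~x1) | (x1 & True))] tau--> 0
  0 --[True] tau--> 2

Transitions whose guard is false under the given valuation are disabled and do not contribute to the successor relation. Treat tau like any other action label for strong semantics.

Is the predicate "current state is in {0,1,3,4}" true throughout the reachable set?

Answer: INVARIANT VIOLATED at state 2

Trace:
Safe = {0,1,3,4}
R = {0,1,2}
  0: safe
  1: safe
  2: ✗ unsafe
counterexample path to 2: tau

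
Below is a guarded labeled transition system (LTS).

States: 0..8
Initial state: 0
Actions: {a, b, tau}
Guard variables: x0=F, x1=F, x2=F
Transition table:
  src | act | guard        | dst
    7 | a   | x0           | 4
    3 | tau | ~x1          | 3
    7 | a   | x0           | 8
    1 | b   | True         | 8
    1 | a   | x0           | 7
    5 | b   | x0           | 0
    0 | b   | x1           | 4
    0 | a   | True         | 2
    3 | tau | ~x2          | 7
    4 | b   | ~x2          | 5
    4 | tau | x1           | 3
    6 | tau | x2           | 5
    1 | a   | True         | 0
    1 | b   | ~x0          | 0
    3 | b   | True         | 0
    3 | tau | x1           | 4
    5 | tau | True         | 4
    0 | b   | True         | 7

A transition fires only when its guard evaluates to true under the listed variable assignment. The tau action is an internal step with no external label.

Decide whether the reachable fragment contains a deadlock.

Answer: DEADLOCK at state 2

Trace:
R = {0,2,7}
  0: a→2  b→7  [2 out]
  2: ∅  [STUCK]
  7: ∅  [STUCK]
Path to 2: a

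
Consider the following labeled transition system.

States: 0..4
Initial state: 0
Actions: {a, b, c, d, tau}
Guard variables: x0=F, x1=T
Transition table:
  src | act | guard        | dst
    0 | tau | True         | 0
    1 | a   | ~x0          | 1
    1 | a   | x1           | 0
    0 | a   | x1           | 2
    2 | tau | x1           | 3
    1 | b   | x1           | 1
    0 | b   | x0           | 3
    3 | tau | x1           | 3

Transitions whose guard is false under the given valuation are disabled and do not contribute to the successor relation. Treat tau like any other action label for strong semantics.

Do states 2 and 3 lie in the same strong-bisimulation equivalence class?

Answer: BISIMILAR

Working:
Compute ~ classes (split until stable):
  P[0] = {{0,1,2,3,4}}
  P[1] = {{0},{1},{2,3},{4}}
Fixed point at round 2; 4 class(es).
[2]={2,3}  [3]={2,3}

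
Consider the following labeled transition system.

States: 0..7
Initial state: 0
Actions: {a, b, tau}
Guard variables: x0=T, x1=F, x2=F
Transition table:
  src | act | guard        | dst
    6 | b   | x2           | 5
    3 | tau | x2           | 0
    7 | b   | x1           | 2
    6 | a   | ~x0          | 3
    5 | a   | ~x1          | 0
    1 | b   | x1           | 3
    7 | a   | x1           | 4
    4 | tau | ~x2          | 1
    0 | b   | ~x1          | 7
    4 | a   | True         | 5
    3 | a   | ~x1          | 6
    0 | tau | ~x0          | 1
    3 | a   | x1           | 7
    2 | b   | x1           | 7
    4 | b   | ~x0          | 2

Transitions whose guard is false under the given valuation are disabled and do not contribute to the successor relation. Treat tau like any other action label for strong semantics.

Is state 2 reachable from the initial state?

Answer: UNREACHABLE

Analysis:
Guard filter leaves 5 enabled edge(s).
L0 = {0}
L1 = {7}  cumulative {0,7}
R = {0,7}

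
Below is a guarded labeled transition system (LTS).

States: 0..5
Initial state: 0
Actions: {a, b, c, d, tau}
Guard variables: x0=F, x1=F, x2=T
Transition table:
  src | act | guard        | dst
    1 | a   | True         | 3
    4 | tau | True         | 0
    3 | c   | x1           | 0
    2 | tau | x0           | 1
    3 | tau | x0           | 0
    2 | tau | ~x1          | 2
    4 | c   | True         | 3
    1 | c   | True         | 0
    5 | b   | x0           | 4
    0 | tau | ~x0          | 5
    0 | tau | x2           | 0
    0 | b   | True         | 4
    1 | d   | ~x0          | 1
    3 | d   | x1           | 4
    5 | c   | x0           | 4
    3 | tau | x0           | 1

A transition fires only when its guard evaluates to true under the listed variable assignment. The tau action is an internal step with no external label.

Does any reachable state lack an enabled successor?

R = {0,3,4,5}
  0: b→4  tau→0  tau→5  [3 exit(s)]
  3: ∅  [deadlock]
  4: c→3  tau→0  [2 exit(s)]
  5: ∅  [deadlock]
Path to 3: b·c

Answer: DEADLOCK at state 3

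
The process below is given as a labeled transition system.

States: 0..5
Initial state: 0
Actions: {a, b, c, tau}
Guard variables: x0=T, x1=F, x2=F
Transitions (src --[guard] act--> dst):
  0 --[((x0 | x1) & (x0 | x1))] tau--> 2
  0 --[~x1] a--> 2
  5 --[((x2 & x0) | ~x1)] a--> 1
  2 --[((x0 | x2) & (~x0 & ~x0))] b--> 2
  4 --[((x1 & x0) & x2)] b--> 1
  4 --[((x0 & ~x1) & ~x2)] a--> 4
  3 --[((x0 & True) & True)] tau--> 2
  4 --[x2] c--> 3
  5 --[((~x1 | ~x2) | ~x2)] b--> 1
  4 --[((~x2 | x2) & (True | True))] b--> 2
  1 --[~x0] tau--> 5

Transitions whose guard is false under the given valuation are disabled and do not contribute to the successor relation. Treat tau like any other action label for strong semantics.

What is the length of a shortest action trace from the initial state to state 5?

Answer: UNREACHABLE

Trace:
BFS to 5:
  L0 = {0}
  L1 = {2}
5 never appears.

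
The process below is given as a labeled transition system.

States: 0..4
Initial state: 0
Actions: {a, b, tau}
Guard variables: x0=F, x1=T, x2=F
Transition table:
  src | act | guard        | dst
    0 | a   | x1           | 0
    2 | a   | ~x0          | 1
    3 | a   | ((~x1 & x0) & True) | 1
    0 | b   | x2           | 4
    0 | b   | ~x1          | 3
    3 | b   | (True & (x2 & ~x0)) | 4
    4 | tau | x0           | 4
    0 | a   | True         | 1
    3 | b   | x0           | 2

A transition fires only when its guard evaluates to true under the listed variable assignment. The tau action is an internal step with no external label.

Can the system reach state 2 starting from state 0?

Answer: UNREACHABLE

Working:
3 transition(s) survive guard evaluation.
depth 0: {0}
depth 1: {1}  now seen {0,1}
Reach set: {0,1}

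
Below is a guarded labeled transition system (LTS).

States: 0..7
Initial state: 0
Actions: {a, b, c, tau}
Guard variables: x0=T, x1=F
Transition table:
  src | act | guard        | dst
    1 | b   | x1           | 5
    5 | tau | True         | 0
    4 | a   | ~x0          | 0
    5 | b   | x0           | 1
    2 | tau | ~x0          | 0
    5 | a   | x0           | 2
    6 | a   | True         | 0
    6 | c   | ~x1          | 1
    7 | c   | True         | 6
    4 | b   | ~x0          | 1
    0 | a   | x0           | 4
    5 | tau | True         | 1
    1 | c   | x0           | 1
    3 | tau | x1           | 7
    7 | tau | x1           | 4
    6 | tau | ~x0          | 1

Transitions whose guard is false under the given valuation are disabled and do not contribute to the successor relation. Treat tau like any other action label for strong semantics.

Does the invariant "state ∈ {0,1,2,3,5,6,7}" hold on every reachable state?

Answer: INVARIANT VIOLATED at state 4

Working:
Allowed set {0,1,2,3,5,6,7}
R = {0,4}
  0: ok
  4: ✗ unsafe
reach 4 via a — violates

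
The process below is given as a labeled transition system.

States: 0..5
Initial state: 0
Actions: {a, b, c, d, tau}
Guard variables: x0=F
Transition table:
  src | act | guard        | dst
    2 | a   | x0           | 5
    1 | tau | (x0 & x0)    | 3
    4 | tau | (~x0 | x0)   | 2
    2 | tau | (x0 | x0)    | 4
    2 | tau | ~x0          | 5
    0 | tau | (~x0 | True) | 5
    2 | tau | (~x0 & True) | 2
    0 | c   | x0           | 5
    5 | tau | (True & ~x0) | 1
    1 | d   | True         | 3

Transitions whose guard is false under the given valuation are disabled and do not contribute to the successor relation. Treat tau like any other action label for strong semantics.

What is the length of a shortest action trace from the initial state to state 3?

Answer: 3

Analysis:
BFS to 3:
  L0 = {0}
  L1 = {5}
  L2 = {1}
  L3 = {3}
first hit 3 at d=3 via tau·tau·d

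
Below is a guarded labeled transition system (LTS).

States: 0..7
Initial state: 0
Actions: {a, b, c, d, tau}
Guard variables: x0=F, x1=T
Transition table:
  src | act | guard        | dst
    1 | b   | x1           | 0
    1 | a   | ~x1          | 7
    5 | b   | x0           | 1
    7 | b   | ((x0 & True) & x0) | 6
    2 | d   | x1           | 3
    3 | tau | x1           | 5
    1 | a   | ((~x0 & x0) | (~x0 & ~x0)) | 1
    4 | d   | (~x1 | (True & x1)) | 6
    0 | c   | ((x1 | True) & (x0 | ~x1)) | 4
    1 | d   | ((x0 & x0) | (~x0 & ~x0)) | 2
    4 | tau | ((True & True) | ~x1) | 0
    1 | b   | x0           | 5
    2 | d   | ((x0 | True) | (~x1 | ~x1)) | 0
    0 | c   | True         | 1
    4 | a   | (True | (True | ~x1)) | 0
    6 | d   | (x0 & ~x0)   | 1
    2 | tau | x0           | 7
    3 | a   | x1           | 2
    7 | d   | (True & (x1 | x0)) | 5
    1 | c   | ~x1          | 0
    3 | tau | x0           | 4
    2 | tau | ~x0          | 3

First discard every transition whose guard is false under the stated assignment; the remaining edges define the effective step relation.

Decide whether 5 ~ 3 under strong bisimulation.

Bisimulation quotient by refinement:
  round 0: {{0,1,2,3,4,5,6,7}}
  round 1: {{0},{1},{2},{3},{4},{5,6},{7}}
7 equivalence class(es) (converged in 2)
class of 5: {5,6}; class of 3: {3}

Answer: NOT BISIMILAR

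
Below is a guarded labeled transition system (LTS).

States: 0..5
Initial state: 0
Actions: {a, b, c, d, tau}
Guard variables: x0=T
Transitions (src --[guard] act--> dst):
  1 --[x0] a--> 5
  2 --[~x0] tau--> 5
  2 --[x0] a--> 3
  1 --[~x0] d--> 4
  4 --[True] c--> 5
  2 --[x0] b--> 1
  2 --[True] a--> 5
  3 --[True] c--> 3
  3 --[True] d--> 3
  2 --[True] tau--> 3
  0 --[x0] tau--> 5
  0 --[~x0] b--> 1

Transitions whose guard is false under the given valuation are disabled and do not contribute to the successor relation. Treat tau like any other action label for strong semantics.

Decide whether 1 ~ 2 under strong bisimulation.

Answer: NOT BISIMILAR

Trace:
Refine partition for ~:
  π0 = {{0,1,2,3,4,5}}
  π1 = {{0},{1},{2},{3},{4},{5}}
Fixed point at round 2; 6 class(es).
1∈{1}, 2∈{2}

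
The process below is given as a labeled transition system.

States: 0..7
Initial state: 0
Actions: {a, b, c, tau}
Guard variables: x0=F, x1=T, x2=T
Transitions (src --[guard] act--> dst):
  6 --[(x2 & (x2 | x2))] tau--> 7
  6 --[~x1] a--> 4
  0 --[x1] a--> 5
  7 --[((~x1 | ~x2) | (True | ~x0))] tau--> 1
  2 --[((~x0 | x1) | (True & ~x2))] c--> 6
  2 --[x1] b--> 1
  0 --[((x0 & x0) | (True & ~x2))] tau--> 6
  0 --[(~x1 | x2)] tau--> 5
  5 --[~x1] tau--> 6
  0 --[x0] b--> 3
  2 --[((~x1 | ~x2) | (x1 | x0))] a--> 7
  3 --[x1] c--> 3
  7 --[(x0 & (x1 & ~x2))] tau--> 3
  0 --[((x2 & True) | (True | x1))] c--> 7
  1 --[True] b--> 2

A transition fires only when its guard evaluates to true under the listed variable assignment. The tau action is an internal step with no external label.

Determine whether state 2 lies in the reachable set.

Answer: REACHABLE

Working:
10 transition(s) survive guard evaluation.
L0 = {0}
L1 = {5,7}  now seen {0,5,7}
L2 = {1}  now seen {0,1,5,7}
L3 = {2}  now seen {0,1,2,5,7}
L4 = {6}  now seen {0,1,2,5,6,7}
R = {0,1,2,5,6,7}
Path to 2: c·tau·b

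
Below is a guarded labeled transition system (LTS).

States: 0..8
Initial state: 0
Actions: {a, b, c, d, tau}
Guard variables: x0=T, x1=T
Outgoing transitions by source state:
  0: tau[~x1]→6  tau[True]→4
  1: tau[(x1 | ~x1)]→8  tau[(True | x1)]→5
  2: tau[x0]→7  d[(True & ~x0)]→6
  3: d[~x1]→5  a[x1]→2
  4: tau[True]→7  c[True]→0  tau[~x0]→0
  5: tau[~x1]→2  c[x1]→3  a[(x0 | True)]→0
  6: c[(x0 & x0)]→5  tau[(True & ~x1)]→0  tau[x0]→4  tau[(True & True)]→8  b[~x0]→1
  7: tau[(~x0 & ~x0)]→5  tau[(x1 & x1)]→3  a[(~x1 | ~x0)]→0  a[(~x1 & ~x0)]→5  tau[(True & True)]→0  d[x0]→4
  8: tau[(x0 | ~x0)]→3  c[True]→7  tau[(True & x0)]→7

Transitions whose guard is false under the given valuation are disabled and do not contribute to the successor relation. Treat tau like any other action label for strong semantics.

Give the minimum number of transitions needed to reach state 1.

Layered search for 1:
  L0 = {0}
  L1 = {4}
  L2 = {7}
  L3 = {3}
  L4 = {2}
1 never appears.

Answer: UNREACHABLE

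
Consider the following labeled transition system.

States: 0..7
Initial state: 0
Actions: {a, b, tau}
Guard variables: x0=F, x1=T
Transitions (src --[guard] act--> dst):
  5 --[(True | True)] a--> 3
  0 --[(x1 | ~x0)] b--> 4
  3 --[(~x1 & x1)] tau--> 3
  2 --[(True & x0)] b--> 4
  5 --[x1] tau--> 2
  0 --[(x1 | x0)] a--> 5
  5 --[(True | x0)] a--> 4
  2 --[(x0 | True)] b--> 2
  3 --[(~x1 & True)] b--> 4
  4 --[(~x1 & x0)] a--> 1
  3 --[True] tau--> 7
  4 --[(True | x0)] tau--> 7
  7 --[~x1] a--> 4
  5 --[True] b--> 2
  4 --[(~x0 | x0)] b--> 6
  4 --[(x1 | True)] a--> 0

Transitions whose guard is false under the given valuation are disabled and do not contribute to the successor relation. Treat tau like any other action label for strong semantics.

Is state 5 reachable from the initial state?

11 transition(s) survive guard evaluation.
Layer 0: {0}
Layer 1: {4,5}  cumulative {0,4,5}
Layer 2: {2,3,6,7}  cumulative {0,2,3,4,5,6,7}
Reach set: {0,2,3,4,5,6,7}
trace reaching 5: a

Answer: REACHABLE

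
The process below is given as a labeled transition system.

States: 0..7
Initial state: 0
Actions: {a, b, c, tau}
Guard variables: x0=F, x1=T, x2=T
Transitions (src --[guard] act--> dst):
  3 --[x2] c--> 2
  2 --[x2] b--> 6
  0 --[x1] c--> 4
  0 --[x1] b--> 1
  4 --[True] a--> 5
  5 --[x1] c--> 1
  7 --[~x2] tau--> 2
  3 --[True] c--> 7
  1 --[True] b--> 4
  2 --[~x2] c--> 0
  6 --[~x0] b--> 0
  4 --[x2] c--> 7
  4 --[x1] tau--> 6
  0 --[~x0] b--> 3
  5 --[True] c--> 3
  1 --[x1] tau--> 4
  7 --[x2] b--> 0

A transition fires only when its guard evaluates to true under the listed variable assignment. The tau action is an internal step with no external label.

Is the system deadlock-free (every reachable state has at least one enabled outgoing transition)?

Reachable = {0,1,2,3,4,5,6,7}
  0: b→1  b→3  c→4  [3 exit(s)]
  1: b→4  tau→4  [2 exit(s)]
  2: b→6  [1 exit(s)]
  3: c→2  c→7  [2 exit(s)]
  4: a→5  c→7  tau→6  [3 exit(s)]
  5: c→1  c→3  [2 exit(s)]
  6: b→0  [1 exit(s)]
  7: b→0  [1 exit(s)]

Answer: DEADLOCK-FREE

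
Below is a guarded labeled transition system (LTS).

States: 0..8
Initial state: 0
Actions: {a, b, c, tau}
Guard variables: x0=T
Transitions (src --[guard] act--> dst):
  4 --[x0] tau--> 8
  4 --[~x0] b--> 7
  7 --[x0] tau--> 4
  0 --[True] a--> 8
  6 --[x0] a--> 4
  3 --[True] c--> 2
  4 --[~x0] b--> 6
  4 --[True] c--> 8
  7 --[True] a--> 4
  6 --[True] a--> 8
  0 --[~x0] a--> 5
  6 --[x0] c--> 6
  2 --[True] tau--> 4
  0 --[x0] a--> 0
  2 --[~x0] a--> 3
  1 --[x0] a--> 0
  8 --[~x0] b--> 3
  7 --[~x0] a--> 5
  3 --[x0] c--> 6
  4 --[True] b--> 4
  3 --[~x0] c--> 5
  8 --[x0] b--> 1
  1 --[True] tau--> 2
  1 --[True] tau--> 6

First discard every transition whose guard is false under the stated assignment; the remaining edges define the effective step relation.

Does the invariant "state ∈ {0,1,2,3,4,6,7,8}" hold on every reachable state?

Answer: INVARIANT HOLDS

Working:
Safe = {0,1,2,3,4,6,7,8}
R = {0,1,2,4,6,8}
  0: safe
  1: safe
  2: safe
  4: safe
  6: safe
  8: safe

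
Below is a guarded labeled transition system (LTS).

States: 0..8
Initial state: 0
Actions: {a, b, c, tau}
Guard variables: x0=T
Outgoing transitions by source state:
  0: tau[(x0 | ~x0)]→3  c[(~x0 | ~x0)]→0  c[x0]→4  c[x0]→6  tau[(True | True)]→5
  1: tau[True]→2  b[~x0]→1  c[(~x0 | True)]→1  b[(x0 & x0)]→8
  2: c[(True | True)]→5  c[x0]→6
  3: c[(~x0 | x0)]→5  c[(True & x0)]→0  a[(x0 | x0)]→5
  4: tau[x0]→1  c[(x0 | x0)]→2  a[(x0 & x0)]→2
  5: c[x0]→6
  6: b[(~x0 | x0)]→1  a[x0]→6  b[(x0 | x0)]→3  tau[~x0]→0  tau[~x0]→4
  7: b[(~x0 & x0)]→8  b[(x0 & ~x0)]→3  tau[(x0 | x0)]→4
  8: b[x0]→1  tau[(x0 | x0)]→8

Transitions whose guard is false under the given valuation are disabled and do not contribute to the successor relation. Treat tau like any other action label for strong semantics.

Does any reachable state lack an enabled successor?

Answer: DEADLOCK-FREE

Working:
Reach set: {0,1,2,3,4,5,6,8}
  0: c→4  c→6  tau→3  tau→5  [4 exit(s)]
  1: b→8  c→1  tau→2  [3 exit(s)]
  2: c→5  c→6  [2 exit(s)]
  3: a→5  c→0  c→5  [3 exit(s)]
  4: a→2  c→2  tau→1  [3 exit(s)]
  5: c→6  [1 exit(s)]
  6: a→6  b→1  b→3  [3 exit(s)]
  8: b→1  tau→8  [2 exit(s)]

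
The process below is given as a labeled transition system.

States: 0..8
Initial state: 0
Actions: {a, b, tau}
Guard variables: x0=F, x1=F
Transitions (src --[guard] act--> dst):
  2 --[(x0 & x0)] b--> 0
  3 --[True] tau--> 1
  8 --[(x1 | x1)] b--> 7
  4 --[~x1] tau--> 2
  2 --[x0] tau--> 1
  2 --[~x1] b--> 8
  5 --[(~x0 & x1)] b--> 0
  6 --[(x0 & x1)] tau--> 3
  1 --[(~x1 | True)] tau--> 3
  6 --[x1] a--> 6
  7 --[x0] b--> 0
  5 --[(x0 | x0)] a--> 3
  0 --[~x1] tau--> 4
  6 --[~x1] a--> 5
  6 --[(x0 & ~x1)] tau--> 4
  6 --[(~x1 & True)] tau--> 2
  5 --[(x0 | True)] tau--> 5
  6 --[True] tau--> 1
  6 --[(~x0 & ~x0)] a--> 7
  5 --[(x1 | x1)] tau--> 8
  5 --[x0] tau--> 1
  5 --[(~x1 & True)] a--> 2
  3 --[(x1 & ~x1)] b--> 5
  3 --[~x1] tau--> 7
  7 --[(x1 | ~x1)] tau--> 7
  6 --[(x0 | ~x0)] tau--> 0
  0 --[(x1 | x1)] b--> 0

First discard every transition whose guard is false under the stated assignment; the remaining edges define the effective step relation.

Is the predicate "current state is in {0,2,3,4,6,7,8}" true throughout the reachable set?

Safe = {0,2,3,4,6,7,8}
R = {0,2,4,8}
  0: safe
  2: safe
  4: safe
  8: safe

Answer: INVARIANT HOLDS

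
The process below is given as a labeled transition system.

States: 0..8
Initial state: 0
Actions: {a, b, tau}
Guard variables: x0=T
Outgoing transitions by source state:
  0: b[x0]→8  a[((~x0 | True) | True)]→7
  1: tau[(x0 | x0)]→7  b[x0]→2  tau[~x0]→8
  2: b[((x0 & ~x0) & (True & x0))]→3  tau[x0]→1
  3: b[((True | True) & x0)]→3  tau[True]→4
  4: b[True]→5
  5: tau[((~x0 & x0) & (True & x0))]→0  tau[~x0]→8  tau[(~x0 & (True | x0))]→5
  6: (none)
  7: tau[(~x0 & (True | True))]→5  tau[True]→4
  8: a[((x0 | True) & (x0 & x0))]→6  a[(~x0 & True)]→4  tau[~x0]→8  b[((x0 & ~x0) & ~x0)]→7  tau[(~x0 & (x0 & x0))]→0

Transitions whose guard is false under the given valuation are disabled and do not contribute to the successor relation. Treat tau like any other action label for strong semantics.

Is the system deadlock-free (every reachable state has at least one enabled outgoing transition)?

Answer: DEADLOCK at state 5

Working:
Reach set: {0,4,5,6,7,8}
  0: a→7  b→8  [2 out]
  4: b→5  [1 out]
  5: ∅  [deadlock]
  6: ∅  [deadlock]
  7: tau→4  [1 out]
  8: a→6  [1 out]
witness 5: a·tau·b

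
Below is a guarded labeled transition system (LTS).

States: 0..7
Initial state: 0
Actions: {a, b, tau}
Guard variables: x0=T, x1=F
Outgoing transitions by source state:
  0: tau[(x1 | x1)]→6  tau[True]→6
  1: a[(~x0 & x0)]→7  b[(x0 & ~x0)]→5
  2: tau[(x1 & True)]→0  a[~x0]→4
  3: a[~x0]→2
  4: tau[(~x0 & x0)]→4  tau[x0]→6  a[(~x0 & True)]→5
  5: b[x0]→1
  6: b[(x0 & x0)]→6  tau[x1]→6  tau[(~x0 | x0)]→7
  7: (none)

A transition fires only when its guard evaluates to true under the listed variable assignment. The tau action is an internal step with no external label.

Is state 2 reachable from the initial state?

5 transition(s) survive guard evaluation.
depth 0: {0}
depth 1: {6}  cumulative {0,6}
depth 2: {7}  cumulative {0,6,7}
Reach set: {0,6,7}

Answer: UNREACHABLE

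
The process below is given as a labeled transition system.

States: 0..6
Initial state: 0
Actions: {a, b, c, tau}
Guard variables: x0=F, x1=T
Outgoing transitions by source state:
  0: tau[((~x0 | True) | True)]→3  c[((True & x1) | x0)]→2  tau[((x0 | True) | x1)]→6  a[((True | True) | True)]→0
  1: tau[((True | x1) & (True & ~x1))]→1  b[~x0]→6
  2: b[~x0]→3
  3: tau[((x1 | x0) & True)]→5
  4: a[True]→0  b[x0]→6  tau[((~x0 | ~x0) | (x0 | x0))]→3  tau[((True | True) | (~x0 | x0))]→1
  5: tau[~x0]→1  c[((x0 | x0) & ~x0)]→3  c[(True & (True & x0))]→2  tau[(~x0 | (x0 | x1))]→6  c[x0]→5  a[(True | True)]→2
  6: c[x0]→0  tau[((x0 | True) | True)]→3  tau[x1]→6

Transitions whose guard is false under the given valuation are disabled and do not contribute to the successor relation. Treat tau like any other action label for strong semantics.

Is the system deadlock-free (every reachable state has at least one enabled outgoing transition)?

Reachable = {0,1,2,3,5,6}
  0: a→0  c→2  tau→3  tau→6  [4 out]
  1: b→6  [1 out]
  2: b→3  [1 out]
  3: tau→5  [1 out]
  5: a→2  tau→1  tau→6  [3 out]
  6: tau→3  tau→6  [2 out]

Answer: DEADLOCK-FREE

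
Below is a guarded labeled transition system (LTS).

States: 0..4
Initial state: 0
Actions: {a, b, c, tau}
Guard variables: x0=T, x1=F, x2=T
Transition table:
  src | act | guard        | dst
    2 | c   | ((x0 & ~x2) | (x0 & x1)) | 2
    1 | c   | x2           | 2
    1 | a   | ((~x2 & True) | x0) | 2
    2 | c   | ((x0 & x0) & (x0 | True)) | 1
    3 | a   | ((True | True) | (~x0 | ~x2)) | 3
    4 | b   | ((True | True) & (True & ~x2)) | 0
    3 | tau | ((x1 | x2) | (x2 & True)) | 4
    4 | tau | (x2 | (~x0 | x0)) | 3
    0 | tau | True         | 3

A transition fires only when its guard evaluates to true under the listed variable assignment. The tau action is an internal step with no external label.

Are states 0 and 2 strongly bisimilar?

Refine partition for ~:
  round 0: {{0,1,2,3,4}}
  round 1: {{0,4},{1},{2},{3}}
4 equivalence class(es) (converged in 2)
0∈{0,4}, 2∈{2}

Answer: NOT BISIMILAR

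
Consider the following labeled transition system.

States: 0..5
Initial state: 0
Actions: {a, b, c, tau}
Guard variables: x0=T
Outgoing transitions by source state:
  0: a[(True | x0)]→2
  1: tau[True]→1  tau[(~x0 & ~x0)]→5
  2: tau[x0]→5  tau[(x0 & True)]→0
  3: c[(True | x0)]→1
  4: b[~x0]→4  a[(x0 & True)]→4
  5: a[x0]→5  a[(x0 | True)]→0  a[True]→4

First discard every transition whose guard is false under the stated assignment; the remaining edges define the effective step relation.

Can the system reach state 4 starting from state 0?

9 transition(s) survive guard evaluation.
L0 = {0}
L1 = {2}  now seen {0,2}
L2 = {5}  now seen {0,2,5}
L3 = {4}  now seen {0,2,4,5}
Reach set: {0,2,4,5}
witness 4: a·tau·a

Answer: REACHABLE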